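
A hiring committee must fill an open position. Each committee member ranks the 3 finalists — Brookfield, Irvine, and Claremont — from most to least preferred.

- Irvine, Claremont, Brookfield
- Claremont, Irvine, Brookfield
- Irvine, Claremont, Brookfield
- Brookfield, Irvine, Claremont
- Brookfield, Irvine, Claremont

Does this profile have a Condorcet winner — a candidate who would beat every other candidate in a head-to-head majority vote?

Yes

Head-to-head results (5 voters total):
Brookfield vs Irvine: Irvine wins 3–2.
Brookfield vs Claremont: Claremont wins 3–2.
Irvine vs Claremont: Irvine wins 4–1.
Irvine beats each rival — Brookfield (3–2), Claremont (4–1) — so Irvine is the Condorcet winner.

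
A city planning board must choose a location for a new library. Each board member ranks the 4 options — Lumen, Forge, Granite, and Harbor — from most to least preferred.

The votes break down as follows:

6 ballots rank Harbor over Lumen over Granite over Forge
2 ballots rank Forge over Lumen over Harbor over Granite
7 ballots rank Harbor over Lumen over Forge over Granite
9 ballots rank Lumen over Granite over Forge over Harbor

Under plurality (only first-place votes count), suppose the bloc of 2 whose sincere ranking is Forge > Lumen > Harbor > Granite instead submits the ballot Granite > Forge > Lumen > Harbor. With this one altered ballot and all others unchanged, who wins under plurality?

Harbor

First-place totals with the altered ballot: Lumen 9, Forge 0, Granite 2, Harbor 13.
The winner is unchanged: still Harbor.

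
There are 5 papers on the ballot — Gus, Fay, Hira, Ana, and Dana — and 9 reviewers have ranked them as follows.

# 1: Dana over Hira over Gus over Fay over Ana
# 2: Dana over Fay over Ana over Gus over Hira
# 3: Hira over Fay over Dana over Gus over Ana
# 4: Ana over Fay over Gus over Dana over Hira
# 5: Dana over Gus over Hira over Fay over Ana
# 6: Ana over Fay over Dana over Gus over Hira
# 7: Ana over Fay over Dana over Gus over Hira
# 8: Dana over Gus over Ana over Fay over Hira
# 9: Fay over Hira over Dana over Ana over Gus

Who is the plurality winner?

First-place vote totals:
  Gus: 0
  Fay: 1
  Hira: 1
  Ana: 3
  Dana: 4
Dana has the most first-place votes.

Dana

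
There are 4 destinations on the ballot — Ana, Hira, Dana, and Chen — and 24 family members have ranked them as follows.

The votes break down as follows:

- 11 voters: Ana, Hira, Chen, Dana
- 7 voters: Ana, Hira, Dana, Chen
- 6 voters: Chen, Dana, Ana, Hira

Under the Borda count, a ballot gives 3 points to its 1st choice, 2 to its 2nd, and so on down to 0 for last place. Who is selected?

Borda scores:
  Ana: 11·3 + 7·3 + 6·1 = 60
  Hira: 11·2 + 7·2 + 6·0 = 36
  Dana: 11·0 + 7·1 + 6·2 = 19
  Chen: 11·1 + 7·0 + 6·3 = 29
Ana has the highest total.

Ana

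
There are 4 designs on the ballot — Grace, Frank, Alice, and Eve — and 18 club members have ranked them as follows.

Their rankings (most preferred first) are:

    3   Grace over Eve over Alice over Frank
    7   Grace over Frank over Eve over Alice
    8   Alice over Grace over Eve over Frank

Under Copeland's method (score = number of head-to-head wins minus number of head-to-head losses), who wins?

Grace

Pairwise results:
  Grace vs Frank: Grace wins 18–0.
  Grace vs Alice: Grace wins 10–8.
  Grace vs Eve: Grace wins 18–0.
  Frank vs Alice: Alice wins 11–7.
  Frank vs Eve: Eve wins 11–7.
  Alice vs Eve: Eve wins 10–8.
Copeland scores (wins − losses):
  Grace: 3 − 0 = 3
  Frank: 0 − 3 = -3
  Alice: 1 − 2 = -1
  Eve: 2 − 1 = 1
Grace has the best Copeland score.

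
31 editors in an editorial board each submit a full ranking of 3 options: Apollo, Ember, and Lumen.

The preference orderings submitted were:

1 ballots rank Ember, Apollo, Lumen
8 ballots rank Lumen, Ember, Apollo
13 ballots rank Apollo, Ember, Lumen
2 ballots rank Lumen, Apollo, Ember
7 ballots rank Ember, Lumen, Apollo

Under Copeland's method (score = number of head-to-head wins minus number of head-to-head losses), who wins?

Ember

Pairwise results:
  Apollo vs Ember: Ember wins 16–15.
  Apollo vs Lumen: Lumen wins 17–14.
  Ember vs Lumen: Ember wins 21–10.
Copeland scores (wins − losses):
  Apollo: 0 − 2 = -2
  Ember: 2 − 0 = 2
  Lumen: 1 − 1 = 0
Ember has the best Copeland score.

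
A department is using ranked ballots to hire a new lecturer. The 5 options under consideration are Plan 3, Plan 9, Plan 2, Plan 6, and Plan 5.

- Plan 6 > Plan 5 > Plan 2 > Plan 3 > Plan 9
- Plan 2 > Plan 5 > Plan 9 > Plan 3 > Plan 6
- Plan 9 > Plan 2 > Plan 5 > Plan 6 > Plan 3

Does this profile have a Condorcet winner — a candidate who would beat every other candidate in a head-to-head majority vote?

Head-to-head results (3 voters total):
Plan 3 vs Plan 9: Plan 9 wins 2–1.
Plan 3 vs Plan 2: Plan 2 wins 3–0.
Plan 3 vs Plan 6: Plan 6 wins 2–1.
Plan 3 vs Plan 5: Plan 5 wins 3–0.
Plan 9 vs Plan 2: Plan 2 wins 2–1.
Plan 9 vs Plan 6: Plan 9 wins 2–1.
Plan 9 vs Plan 5: Plan 5 wins 2–1.
Plan 2 vs Plan 6: Plan 2 wins 2–1.
Plan 2 vs Plan 5: Plan 2 wins 2–1.
Plan 6 vs Plan 5: Plan 5 wins 2–1.
Plan 2 beats each rival — Plan 3 (3–0), Plan 9 (2–1), Plan 6 (2–1), Plan 5 (2–1) — so Plan 2 is the Condorcet winner.

Yes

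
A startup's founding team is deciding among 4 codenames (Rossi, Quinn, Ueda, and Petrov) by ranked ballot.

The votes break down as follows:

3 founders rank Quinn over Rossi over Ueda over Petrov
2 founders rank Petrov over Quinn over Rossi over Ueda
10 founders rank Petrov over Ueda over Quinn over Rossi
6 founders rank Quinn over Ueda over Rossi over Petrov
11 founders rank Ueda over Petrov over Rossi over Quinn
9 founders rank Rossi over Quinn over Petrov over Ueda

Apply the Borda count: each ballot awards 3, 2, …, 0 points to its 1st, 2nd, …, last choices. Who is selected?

Borda scores:
  Rossi: 3·2 + 2·1 + 10·0 + 6·1 + 11·1 + 9·3 = 52
  Quinn: 3·3 + 2·2 + 10·1 + 6·3 + 11·0 + 9·2 = 59
  Ueda: 3·1 + 2·0 + 10·2 + 6·2 + 11·3 + 9·0 = 68
  Petrov: 3·0 + 2·3 + 10·3 + 6·0 + 11·2 + 9·1 = 67
Ueda has the highest total.

Ueda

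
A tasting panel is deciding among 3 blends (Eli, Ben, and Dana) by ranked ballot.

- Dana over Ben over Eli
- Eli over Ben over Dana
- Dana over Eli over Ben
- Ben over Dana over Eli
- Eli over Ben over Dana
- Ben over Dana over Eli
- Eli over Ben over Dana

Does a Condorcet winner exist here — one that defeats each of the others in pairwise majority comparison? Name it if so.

Head-to-head results (7 voters total):
Eli vs Ben: Eli wins 4–3.
Eli vs Dana: Dana wins 4–3.
Ben vs Dana: Ben wins 5–2.
No candidate beats all others: Eli beats Ben beats Dana beats Eli, a majority cycle.

No Condorcet winner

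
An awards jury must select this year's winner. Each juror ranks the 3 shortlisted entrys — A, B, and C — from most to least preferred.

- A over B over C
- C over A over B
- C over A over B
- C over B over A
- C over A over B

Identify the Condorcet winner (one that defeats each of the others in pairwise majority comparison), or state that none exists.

Head-to-head results (5 voters total):
A vs B: A wins 4–1.
A vs C: C wins 4–1.
B vs C: C wins 4–1.
C beats each rival — A (4–1), B (4–1) — so C is the Condorcet winner.

C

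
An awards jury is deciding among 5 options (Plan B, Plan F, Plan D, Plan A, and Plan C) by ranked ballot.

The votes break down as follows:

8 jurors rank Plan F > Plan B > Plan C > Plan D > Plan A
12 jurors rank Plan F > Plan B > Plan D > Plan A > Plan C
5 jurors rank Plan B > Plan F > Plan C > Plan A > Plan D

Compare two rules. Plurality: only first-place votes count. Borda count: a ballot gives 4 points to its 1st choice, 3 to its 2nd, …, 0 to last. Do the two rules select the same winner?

Plurality first-place counts: Plan B 5, Plan F 20, Plan D 0, Plan A 0, Plan C 0 → Plan F.
Borda totals: Plan B 80, Plan F 95, Plan D 32, Plan A 17, Plan C 26 → Plan F.
The two rules agree on Plan F.

Yes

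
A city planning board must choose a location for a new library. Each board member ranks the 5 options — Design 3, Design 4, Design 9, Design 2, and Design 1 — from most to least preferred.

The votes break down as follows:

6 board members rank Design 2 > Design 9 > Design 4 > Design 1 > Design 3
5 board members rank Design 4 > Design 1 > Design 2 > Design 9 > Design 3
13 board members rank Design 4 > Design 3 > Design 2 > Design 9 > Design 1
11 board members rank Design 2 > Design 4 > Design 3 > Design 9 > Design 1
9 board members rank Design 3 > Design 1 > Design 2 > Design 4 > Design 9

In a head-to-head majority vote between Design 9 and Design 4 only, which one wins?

Design 4

Ballots ranking Design 9 above Design 4: 6.
Ballots ranking Design 4 above Design 9: 5+13+11+9 = 38.
Design 4 wins the head-to-head, 38–6.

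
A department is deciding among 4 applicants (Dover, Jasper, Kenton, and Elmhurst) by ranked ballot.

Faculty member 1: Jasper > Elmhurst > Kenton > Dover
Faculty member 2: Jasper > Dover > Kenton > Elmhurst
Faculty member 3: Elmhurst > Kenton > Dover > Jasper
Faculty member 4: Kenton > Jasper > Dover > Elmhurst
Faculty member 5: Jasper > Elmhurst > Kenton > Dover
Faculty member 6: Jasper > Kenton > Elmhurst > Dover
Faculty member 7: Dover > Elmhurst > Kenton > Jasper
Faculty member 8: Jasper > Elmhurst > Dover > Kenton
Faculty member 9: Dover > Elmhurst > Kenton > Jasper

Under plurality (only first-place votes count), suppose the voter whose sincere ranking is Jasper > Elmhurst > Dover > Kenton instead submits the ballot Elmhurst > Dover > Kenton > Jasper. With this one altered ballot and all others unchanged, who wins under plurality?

First-place totals with the altered ballot: Dover 2, Jasper 4, Kenton 1, Elmhurst 2.
The winner is unchanged: still Jasper.

Jasper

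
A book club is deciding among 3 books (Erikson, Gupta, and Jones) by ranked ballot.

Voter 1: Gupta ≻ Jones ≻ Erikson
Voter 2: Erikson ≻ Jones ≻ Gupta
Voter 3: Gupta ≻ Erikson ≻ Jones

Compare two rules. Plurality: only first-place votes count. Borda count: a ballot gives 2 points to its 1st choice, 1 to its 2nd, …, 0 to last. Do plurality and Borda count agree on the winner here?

Plurality first-place counts: Erikson 1, Gupta 2, Jones 0 → Gupta.
Borda totals: Erikson 3, Gupta 4, Jones 2 → Gupta.
The two rules agree on Gupta.

Yes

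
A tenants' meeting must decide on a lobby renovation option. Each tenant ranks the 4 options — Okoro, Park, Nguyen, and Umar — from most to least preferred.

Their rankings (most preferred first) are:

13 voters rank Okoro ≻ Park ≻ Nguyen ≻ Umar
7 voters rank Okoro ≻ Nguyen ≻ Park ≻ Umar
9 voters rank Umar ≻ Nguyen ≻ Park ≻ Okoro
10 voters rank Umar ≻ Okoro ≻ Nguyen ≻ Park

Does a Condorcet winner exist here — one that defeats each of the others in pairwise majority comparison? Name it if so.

Okoro

Head-to-head results (39 voters total):
Okoro vs Park: Okoro wins 30–9.
Okoro vs Nguyen: Okoro wins 30–9.
Okoro vs Umar: Okoro wins 20–19.
Park vs Nguyen: Nguyen wins 26–13.
Park vs Umar: Park wins 20–19.
Nguyen vs Umar: Nguyen wins 20–19.
Okoro beats each rival — Park (30–9), Nguyen (30–9), Umar (20–19) — so Okoro is the Condorcet winner.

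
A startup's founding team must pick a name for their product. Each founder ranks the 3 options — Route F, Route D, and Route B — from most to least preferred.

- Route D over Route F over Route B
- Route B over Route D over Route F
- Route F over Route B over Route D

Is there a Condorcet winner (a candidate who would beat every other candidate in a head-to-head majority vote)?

No

Head-to-head results (3 voters total):
Route F vs Route D: Route D wins 2–1.
Route F vs Route B: Route F wins 2–1.
Route D vs Route B: Route B wins 2–1.
No candidate beats all others: Route F beats Route B beats Route D beats Route F, a majority cycle.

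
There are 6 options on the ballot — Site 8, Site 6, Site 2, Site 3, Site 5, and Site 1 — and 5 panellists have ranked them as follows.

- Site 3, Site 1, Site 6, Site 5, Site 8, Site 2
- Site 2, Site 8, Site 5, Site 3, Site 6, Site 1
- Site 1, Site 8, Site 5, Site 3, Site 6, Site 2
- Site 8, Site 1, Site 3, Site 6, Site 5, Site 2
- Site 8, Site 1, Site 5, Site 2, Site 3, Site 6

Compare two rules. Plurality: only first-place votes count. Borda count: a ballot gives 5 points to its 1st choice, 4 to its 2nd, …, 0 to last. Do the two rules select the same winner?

Yes

Plurality first-place counts: Site 8 2, Site 6 0, Site 2 1, Site 3 1, Site 5 0, Site 1 1 → Site 8.
Borda totals: Site 8 19, Site 6 7, Site 2 7, Site 3 13, Site 5 12, Site 1 17 → Site 8.
The two rules agree on Site 8.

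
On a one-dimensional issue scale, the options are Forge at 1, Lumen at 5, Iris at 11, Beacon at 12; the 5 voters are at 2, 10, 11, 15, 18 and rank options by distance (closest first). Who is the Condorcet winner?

With single-peaked preferences on a line, the Condorcet winner is the candidate closest to the median voter.
The median voter (position 11) is closest to Iris at 11.
Check: Iris vs Beacon — voters closer to Iris: 3 of 5.

Iris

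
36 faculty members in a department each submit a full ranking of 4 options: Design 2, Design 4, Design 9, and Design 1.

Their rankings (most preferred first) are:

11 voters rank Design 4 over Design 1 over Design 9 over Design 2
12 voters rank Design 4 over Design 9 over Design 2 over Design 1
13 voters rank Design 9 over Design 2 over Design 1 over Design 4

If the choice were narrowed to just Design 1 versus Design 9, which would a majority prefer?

Design 9

Ballots ranking Design 1 above Design 9: 11.
Ballots ranking Design 9 above Design 1: 12+13 = 25.
Design 9 wins the head-to-head, 25–11.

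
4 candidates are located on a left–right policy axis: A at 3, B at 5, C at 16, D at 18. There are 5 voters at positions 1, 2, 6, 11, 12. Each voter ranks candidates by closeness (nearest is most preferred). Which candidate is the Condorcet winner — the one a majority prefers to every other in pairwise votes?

With single-peaked preferences on a line, the Condorcet winner is the candidate closest to the median voter.
The median voter (position 6) is closest to B at 5.
Check: B vs D — voters closer to B: 4 of 5.

B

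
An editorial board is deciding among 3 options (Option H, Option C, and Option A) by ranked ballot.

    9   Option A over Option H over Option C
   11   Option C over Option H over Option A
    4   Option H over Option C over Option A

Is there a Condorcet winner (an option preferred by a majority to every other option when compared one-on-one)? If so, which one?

Head-to-head results (24 voters total):
Option H vs Option C: Option H wins 13–11.
Option H vs Option A: Option H wins 15–9.
Option C vs Option A: Option C wins 15–9.
Option H beats each rival — Option C (13–11), Option A (15–9) — so Option H is the Condorcet winner.

Option H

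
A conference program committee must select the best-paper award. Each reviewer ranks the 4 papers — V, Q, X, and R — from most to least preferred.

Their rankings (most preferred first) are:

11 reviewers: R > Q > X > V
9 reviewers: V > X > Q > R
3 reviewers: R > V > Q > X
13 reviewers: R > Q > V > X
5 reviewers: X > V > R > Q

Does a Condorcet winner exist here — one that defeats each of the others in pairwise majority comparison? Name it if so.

R

Head-to-head results (41 voters total):
V vs Q: Q wins 24–17.
V vs X: V wins 25–16.
V vs R: R wins 27–14.
Q vs X: Q wins 27–14.
Q vs R: R wins 32–9.
X vs R: R wins 27–14.
R beats each rival — V (27–14), Q (32–9), X (27–14) — so R is the Condorcet winner.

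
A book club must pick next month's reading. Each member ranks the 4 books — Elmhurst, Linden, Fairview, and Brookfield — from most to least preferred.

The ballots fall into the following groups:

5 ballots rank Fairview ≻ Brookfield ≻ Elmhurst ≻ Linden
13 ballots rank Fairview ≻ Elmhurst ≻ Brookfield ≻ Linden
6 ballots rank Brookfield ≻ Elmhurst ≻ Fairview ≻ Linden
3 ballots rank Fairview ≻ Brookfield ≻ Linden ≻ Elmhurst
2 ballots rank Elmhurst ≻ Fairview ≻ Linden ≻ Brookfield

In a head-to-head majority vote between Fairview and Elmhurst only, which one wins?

Ballots ranking Fairview above Elmhurst: 5+13+3 = 21.
Ballots ranking Elmhurst above Fairview: 6+2 = 8.
Fairview wins the head-to-head, 21–8.

Fairview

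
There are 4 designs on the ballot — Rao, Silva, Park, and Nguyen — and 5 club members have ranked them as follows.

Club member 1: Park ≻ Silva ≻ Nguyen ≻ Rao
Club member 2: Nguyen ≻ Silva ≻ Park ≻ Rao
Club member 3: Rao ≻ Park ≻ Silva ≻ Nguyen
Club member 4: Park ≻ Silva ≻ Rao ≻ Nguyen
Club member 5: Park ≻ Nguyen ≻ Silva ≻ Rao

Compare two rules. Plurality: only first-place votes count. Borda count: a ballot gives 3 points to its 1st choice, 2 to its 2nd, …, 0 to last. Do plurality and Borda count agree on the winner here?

Yes

Plurality first-place counts: Rao 1, Silva 0, Park 3, Nguyen 1 → Park.
Borda totals: Rao 4, Silva 8, Park 12, Nguyen 6 → Park.
The two rules agree on Park.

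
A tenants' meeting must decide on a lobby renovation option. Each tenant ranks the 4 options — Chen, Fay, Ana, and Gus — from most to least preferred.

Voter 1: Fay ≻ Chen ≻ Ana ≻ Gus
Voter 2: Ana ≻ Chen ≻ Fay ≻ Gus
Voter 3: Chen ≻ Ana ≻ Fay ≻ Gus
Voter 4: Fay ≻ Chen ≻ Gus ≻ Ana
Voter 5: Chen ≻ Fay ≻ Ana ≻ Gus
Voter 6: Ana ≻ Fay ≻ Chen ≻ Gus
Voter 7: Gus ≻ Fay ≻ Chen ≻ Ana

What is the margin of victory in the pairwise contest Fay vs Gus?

5

Ballots ranking Fay above Gus: 6.
Ballots ranking Gus above Fay: 1.
Fay wins 6–1, a margin of 5.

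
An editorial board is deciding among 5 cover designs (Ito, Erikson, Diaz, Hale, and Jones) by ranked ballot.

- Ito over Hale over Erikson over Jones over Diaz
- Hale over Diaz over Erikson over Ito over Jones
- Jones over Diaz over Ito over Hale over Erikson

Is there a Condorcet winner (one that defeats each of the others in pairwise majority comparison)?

Head-to-head results (3 voters total):
Ito vs Erikson: Ito wins 2–1.
Ito vs Diaz: Diaz wins 2–1.
Ito vs Hale: Ito wins 2–1.
Ito vs Jones: Ito wins 2–1.
Erikson vs Diaz: Diaz wins 2–1.
Erikson vs Hale: Hale wins 3–0.
Erikson vs Jones: Erikson wins 2–1.
Diaz vs Hale: Hale wins 2–1.
Diaz vs Jones: Jones wins 2–1.
Hale vs Jones: Hale wins 2–1.
No candidate beats all others: Ito beats Hale beats Diaz beats Ito, a majority cycle.

No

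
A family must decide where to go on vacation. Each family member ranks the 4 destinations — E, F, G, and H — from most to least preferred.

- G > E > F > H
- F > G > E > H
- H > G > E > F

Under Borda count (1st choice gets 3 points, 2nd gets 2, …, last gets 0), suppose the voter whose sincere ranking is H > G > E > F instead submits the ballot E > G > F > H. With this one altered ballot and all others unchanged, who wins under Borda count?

Borda totals with the altered ballot: E 6, F 5, G 7, H 0.
The winner is unchanged: still G.

G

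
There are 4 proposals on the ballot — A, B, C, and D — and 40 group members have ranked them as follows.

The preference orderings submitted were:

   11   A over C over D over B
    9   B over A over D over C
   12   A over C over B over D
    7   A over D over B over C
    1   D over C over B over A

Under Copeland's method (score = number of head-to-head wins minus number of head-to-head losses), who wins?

A

Pairwise results:
  A vs B: A wins 30–10.
  A vs C: A wins 39–1.
  A vs D: A wins 39–1.
  B vs C: C wins 24–16.
  B vs D: B wins 21–19.
  C vs D: C wins 23–17.
Copeland scores (wins − losses):
  A: 3 − 0 = 3
  B: 1 − 2 = -1
  C: 2 − 1 = 1
  D: 0 − 3 = -3
A has the best Copeland score.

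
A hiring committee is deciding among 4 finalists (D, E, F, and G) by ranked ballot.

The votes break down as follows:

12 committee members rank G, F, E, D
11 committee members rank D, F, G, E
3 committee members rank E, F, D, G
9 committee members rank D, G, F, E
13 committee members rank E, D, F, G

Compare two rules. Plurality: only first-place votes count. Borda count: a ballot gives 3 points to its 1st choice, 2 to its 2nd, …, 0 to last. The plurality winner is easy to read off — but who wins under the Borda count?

D

Plurality first-place counts: D 20, E 16, F 0, G 12 → D.
Borda totals: D 89, E 60, F 74, G 65 → D.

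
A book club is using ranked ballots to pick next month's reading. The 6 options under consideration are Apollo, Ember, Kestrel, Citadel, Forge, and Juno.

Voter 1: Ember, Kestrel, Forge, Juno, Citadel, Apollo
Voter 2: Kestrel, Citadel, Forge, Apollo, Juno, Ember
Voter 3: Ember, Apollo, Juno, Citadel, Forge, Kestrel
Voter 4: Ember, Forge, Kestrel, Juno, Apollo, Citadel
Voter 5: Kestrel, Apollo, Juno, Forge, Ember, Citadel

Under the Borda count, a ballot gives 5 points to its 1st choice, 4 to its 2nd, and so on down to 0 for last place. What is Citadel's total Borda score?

7

Borda scores:
  Apollo: 0 + 2 + 4 + 1 + 4 = 11
  Ember: 5 + 0 + 5 + 5 + 1 = 16
  Kestrel: 4 + 5 + 0 + 3 + 5 = 17
  Citadel: 1 + 4 + 2 + 0 + 0 = 7
  Forge: 3 + 3 + 1 + 4 + 2 = 13
  Juno: 2 + 1 + 3 + 2 + 3 = 11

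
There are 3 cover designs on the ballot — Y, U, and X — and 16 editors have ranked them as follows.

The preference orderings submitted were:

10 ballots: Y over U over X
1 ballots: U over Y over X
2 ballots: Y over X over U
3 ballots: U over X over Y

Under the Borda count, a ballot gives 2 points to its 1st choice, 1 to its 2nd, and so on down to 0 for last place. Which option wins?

Borda scores:
  Y: 10·2 + 1 + 2·2 + 3·0 = 25
  U: 10·1 + 2 + 2·0 + 3·2 = 18
  X: 10·0 + 0 + 2·1 + 3·1 = 5
Y has the highest total.

Y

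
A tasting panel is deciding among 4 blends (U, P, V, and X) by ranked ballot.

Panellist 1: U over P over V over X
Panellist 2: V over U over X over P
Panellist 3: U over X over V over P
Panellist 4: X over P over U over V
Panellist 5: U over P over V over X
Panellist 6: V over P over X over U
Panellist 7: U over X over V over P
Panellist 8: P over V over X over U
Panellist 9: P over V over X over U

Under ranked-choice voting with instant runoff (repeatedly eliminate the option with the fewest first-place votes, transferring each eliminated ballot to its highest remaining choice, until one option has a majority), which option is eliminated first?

X

Round 1: U 4, P 2, V 2, X 1. X has the fewest and is eliminated.
Round 2: U 4, P 3, V 2. V has the fewest and is eliminated.
Round 3: U 5, P 4. U has a majority.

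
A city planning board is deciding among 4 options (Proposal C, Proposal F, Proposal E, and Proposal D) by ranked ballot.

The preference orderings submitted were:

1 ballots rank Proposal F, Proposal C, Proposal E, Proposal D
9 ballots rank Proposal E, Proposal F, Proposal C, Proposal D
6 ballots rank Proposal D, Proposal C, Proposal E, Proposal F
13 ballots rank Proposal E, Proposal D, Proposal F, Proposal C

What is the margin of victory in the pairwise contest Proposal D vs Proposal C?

9

Ballots ranking Proposal D above Proposal C: 6+13 = 19.
Ballots ranking Proposal C above Proposal D: 1+9 = 10.
Proposal D wins 19–10, a margin of 9.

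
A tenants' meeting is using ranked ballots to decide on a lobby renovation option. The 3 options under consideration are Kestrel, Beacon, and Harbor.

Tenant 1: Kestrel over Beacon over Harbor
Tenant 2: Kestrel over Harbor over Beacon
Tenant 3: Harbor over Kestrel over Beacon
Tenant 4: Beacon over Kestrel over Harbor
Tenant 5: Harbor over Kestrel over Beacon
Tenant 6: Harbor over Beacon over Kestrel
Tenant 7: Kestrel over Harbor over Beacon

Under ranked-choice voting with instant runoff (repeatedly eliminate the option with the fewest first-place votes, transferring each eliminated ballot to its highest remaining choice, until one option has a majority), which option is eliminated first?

Round 1: Kestrel 3, Harbor 3, Beacon 1. Beacon has the fewest and is eliminated.
Round 2: Kestrel 4, Harbor 3. Kestrel has a majority.

Beacon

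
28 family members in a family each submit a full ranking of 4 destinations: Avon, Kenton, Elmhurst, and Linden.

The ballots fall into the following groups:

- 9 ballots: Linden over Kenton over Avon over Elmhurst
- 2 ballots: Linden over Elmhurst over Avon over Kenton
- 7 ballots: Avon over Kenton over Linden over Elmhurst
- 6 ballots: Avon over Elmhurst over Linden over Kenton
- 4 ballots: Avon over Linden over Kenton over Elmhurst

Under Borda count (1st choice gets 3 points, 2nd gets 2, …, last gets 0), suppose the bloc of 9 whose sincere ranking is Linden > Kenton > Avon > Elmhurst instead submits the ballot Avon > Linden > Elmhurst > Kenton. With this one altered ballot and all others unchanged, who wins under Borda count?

Borda totals with the altered ballot: Avon 80, Kenton 18, Elmhurst 25, Linden 45.
The winner is unchanged: still Avon.

Avon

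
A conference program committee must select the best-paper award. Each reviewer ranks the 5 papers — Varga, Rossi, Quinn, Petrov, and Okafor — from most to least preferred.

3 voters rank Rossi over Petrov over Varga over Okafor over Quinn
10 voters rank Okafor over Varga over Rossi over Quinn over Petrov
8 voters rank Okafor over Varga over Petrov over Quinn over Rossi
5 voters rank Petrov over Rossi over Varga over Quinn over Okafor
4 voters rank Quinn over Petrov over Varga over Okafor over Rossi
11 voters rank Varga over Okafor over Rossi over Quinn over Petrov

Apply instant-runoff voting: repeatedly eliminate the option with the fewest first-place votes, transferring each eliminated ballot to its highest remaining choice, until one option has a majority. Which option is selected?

Okafor

Round 1: Okafor 18, Varga 11, Petrov 5, Quinn 4, Rossi 3. Rossi has the fewest and is eliminated.
Round 2: Okafor 18, Varga 11, Petrov 8, Quinn 4. Quinn has the fewest and is eliminated.
Round 3: Okafor 18, Petrov 12, Varga 11. Varga has the fewest and is eliminated.
Round 4: Okafor 29, Petrov 12. Okafor has a majority.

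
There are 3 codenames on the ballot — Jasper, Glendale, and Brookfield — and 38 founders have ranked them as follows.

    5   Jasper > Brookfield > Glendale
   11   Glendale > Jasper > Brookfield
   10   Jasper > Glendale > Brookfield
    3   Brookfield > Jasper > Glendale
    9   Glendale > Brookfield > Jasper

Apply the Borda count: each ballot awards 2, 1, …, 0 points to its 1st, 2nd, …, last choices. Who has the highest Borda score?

Borda scores:
  Jasper: 5·2 + 11·1 + 10·2 + 3·1 + 9·0 = 44
  Glendale: 5·0 + 11·2 + 10·1 + 3·0 + 9·2 = 50
  Brookfield: 5·1 + 11·0 + 10·0 + 3·2 + 9·1 = 20
Glendale has the highest total.

Glendale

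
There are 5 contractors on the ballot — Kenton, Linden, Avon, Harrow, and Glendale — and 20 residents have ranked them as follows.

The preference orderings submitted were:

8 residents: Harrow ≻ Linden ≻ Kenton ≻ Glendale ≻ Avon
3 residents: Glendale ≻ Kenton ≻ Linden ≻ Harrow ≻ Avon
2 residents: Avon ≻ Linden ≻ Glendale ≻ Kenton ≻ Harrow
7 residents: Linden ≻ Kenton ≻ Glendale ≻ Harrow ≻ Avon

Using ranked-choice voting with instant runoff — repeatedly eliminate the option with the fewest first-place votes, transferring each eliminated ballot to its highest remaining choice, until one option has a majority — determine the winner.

Round 1: Harrow 8, Linden 7, Glendale 3, Avon 2, Kenton 0. Kenton has the fewest and is eliminated.
Round 2: Harrow 8, Linden 7, Glendale 3, Avon 2. Avon has the fewest and is eliminated.
Round 3: Linden 9, Harrow 8, Glendale 3. Glendale has the fewest and is eliminated.
Round 4: Linden 12, Harrow 8. Linden has a majority.

Linden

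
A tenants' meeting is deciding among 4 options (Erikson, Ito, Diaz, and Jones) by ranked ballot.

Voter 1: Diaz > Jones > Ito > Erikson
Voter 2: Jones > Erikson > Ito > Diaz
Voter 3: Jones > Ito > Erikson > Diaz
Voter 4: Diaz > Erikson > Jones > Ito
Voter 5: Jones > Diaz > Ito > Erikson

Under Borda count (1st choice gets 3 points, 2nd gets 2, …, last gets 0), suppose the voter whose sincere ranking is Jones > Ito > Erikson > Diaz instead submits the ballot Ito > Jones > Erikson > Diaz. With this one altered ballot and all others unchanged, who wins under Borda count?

Jones

Borda totals with the altered ballot: Erikson 5, Ito 6, Diaz 8, Jones 11.
The winner is unchanged: still Jones.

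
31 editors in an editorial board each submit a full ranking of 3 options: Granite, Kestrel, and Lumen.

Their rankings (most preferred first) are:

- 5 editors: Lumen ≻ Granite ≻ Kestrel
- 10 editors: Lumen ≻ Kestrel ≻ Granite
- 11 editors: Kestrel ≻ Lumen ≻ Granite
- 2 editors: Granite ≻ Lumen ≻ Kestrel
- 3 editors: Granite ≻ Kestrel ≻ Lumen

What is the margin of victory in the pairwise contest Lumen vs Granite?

Ballots ranking Lumen above Granite: 5+10+11 = 26.
Ballots ranking Granite above Lumen: 2+3 = 5.
Lumen wins 26–5, a margin of 21.

21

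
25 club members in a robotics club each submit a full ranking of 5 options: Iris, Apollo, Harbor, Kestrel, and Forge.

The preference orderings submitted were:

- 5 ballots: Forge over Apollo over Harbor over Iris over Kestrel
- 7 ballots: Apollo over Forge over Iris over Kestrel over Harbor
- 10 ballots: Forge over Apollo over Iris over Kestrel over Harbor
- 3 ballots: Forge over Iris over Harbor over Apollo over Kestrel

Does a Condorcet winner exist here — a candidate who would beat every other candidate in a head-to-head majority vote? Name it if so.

Forge

Head-to-head results (25 voters total):
Iris vs Apollo: Apollo wins 22–3.
Iris vs Harbor: Iris wins 20–5.
Iris vs Kestrel: Iris wins 25–0.
Iris vs Forge: Forge wins 25–0.
Apollo vs Harbor: Apollo wins 22–3.
Apollo vs Kestrel: Apollo wins 25–0.
Apollo vs Forge: Forge wins 18–7.
Harbor vs Kestrel: Kestrel wins 17–8.
Harbor vs Forge: Forge wins 25–0.
Kestrel vs Forge: Forge wins 25–0.
Forge beats each rival — Iris (25–0), Apollo (18–7), Harbor (25–0), Kestrel (25–0) — so Forge is the Condorcet winner.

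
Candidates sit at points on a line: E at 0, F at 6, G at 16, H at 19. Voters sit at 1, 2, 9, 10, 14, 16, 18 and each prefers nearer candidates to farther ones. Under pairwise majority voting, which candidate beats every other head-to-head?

F

With single-peaked preferences on a line, the Condorcet winner is the candidate closest to the median voter.
The median voter (position 10) is closest to F at 6.
Check: F vs G — voters closer to F: 4 of 7.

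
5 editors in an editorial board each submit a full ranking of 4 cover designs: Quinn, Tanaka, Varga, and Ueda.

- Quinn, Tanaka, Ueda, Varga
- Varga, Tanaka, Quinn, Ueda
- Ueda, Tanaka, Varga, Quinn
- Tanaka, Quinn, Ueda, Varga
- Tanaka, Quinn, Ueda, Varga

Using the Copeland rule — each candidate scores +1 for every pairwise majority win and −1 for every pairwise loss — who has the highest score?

Tanaka

Pairwise results:
  Quinn vs Tanaka: Tanaka wins 4–1.
  Quinn vs Varga: Quinn wins 3–2.
  Quinn vs Ueda: Quinn wins 4–1.
  Tanaka vs Varga: Tanaka wins 4–1.
  Tanaka vs Ueda: Tanaka wins 4–1.
  Varga vs Ueda: Ueda wins 4–1.
Copeland scores (wins − losses):
  Quinn: 2 − 1 = 1
  Tanaka: 3 − 0 = 3
  Varga: 0 − 3 = -3
  Ueda: 1 − 2 = -1
Tanaka has the best Copeland score.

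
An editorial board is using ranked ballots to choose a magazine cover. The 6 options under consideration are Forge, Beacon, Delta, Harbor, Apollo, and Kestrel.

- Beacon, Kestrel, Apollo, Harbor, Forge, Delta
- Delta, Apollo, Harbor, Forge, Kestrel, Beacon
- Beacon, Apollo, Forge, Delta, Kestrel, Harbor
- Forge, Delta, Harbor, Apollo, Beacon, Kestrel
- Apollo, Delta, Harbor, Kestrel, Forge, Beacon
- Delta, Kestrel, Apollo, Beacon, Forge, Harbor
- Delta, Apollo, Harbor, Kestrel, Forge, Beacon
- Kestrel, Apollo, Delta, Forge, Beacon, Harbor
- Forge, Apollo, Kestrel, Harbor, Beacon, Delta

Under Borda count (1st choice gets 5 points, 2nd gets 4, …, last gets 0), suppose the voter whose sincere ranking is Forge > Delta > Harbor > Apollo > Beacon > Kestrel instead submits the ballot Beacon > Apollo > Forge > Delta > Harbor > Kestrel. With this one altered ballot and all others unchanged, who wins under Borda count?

Borda totals with the altered ballot: Forge 19, Beacon 19, Delta 26, Harbor 14, Apollo 35, Kestrel 22.
The winner is unchanged: still Apollo.

Apollo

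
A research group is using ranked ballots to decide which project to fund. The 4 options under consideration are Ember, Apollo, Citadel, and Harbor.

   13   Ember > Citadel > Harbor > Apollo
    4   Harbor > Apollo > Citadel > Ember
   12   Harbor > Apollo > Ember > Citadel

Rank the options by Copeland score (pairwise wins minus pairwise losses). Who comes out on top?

Harbor

Pairwise results:
  Ember vs Apollo: Apollo wins 16–13.
  Ember vs Citadel: Ember wins 25–4.
  Ember vs Harbor: Harbor wins 16–13.
  Apollo vs Citadel: Apollo wins 16–13.
  Apollo vs Harbor: Harbor wins 29–0.
  Citadel vs Harbor: Harbor wins 16–13.
Copeland scores (wins − losses):
  Ember: 1 − 2 = -1
  Apollo: 2 − 1 = 1
  Citadel: 0 − 3 = -3
  Harbor: 3 − 0 = 3
Harbor has the best Copeland score.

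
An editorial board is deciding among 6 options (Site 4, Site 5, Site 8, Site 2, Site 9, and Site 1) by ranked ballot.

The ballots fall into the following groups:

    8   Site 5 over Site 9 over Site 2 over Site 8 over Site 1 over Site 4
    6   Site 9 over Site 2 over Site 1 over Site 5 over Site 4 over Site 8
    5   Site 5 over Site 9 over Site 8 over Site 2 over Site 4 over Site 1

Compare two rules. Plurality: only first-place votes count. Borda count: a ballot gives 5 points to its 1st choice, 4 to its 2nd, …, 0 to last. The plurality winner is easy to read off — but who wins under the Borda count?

Plurality first-place counts: Site 4 0, Site 5 13, Site 8 0, Site 2 0, Site 9 6, Site 1 0 → Site 5.
Borda totals: Site 4 11, Site 5 77, Site 8 31, Site 2 58, Site 9 82, Site 1 26 → Site 9.

Site 9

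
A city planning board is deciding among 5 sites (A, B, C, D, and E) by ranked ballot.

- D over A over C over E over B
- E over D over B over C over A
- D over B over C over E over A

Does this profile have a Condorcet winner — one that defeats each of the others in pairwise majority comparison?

Head-to-head results (3 voters total):
A vs B: B wins 2–1.
A vs C: C wins 2–1.
A vs D: D wins 3–0.
A vs E: E wins 2–1.
B vs C: B wins 2–1.
B vs D: D wins 3–0.
B vs E: E wins 2–1.
C vs D: D wins 3–0.
C vs E: C wins 2–1.
D vs E: D wins 2–1.
D beats each rival — A (3–0), B (3–0), C (3–0), E (2–1) — so D is the Condorcet winner.

Yes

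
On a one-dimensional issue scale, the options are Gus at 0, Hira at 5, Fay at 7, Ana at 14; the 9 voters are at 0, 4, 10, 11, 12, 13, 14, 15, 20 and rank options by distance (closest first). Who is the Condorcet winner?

With single-peaked preferences on a line, the Condorcet winner is the candidate closest to the median voter.
The median voter (position 12) is closest to Ana at 14.
Check: Ana vs Hira — voters closer to Ana: 7 of 9.

Ana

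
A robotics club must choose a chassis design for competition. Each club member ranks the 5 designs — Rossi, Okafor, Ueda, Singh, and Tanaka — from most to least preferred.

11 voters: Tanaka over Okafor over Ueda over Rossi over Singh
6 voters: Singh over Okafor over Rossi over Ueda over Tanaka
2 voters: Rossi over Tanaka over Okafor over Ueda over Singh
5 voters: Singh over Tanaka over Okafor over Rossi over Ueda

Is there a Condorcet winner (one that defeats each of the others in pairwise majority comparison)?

Head-to-head results (24 voters total):
Rossi vs Okafor: Okafor wins 22–2.
Rossi vs Ueda: Rossi wins 13–11.
Rossi vs Singh: Rossi wins 13–11.
Rossi vs Tanaka: Tanaka wins 16–8.
Okafor vs Ueda: Okafor wins 24–0.
Okafor vs Singh: Okafor wins 13–11.
Okafor vs Tanaka: Tanaka wins 18–6.
Ueda vs Singh: Ueda wins 13–11.
Ueda vs Tanaka: Tanaka wins 18–6.
Singh vs Tanaka: Tanaka wins 13–11.
Tanaka beats each rival — Rossi (16–8), Okafor (18–6), Ueda (18–6), Singh (13–11) — so Tanaka is the Condorcet winner.

Yes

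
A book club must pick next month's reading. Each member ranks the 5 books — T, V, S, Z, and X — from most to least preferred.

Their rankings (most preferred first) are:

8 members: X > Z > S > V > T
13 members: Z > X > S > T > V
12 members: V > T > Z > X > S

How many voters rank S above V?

21

Ballots ranking S above V: 8+13 = 21.
Ballots ranking V above S: 12.
So 21 of 33 voters prefer S to V.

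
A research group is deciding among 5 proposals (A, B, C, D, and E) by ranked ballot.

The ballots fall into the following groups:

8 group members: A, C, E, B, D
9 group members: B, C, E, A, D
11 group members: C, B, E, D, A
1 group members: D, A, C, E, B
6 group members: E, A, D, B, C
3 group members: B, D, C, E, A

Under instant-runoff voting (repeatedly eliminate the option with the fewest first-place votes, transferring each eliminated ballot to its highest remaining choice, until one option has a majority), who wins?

Round 1: B 12, C 11, A 8, E 6, D 1. D has the fewest and is eliminated.
Round 2: B 12, C 11, A 9, E 6. E has the fewest and is eliminated.
Round 3: A 15, B 12, C 11. C has the fewest and is eliminated.
Round 4: B 23, A 15. B has a majority.

B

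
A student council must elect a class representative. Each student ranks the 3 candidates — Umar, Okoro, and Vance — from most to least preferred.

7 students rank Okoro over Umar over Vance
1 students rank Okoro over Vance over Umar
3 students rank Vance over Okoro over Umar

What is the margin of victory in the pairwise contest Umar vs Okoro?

11

Ballots ranking Umar above Okoro: 0.
Ballots ranking Okoro above Umar: 7+1+3 = 11.
Okoro wins 11–0, a margin of 11.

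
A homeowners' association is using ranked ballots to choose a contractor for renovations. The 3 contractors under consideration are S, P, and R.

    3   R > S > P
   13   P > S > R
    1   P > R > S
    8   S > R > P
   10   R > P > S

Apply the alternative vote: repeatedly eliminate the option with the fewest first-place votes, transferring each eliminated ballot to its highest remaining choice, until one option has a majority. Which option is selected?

R

Round 1: P 14, R 13, S 8. S has the fewest and is eliminated.
Round 2: R 21, P 14. R has a majority.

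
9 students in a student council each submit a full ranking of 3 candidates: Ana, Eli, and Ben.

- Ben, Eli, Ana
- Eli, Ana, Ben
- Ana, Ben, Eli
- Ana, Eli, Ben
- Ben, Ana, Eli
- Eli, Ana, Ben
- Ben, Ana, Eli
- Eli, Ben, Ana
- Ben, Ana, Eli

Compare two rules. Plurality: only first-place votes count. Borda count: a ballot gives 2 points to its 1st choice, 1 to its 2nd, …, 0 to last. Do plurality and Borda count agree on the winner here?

Plurality first-place counts: Ana 2, Eli 3, Ben 4 → Ben.
Borda totals: Ana 9, Eli 8, Ben 10 → Ben.
The two rules agree on Ben.

Yes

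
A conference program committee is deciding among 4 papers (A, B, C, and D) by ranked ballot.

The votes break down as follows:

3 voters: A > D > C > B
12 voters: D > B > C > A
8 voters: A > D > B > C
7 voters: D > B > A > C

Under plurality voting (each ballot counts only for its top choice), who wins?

D

First-place vote totals:
  A: 11
  B: 0
  C: 0
  D: 19
D has the most first-place votes.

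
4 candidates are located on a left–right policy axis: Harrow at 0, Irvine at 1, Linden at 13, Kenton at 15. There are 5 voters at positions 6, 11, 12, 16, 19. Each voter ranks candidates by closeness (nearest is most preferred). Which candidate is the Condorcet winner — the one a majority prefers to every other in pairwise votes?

With single-peaked preferences on a line, the Condorcet winner is the candidate closest to the median voter.
The median voter (position 12) is closest to Linden at 13.
Check: Linden vs Harrow — voters closer to Linden: 4 of 5.

Linden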